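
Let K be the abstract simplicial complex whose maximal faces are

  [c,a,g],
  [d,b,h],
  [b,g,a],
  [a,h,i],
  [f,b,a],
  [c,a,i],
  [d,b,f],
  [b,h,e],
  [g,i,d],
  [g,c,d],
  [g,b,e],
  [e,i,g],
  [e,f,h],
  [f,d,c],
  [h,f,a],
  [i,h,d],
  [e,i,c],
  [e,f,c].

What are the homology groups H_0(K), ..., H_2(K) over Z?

We work with the vertex ordering a < b < c < d < e < f < g < h < i. The simplices of K, each written with vertices in increasing order, are:

  0-simplices (9): a, b, c, d, e, f, g, h, i
  1-simplices (27): ab, ac, af, ag, ah, ai, bd, be, bf, bg, bh, cd, ce, cf, cg, ci, df, dg, dh, di, ef, eg, eh, ei, fh, gi, hi
  2-simplices (18): abf, abg, acg, aci, afh, ahi, bdf, bdh, beg, beh, cdf, cdg, cef, cei, dgi, dhi, efh, egi

giving chain groups C_0 ≅ Z^9, C_1 ≅ Z^27, C_2 ≅ Z^18.

Boundary ∂_1: C_1 → C_0 sends each edge [p,q] (with p < q) to q − p. For instance
  ∂df = f − d.
The resulting 9×27 matrix has rank 8, and its Smith normal form has invariant factors (1,1,1,1,1,1,1,1).

∂_2: C_2 → C_1 maps a triangle to the signed sum of its edges. For instance
  ∂acg = cg − ag + ac,
  ∂aci = ci − ai + ac.
This gives a 27×18 integer matrix of rank 18; reducing to Smith normal form yields diagonal entries (1,1,1,1,1,1,1,1,1,1,1,1,1,1,1,1,1,2).

Computing H_k = (kernel of ∂_k) / (image of ∂_{k+1}):

  H_0: rank C_0 − rank ∂_1 = 9 − 8 = 1, and the invariant factors of ∂_1 are all 1, so H_0 ≅ Z.
  H_1: rank ker ∂_1 − rank ∂_2 = (27 − 8) − 18 = 1, and ∂_2 has invariant factor 2 > 1, so H_1 ≅ Z ⊕ Z/2.
  H_2: rank ker ∂_2 − rank ∂_3 = (18 − 18) − 0 = 0, and there is no ∂_3, so H_2 ≅ 0.

H_0 ≅ Z,  H_1 ≅ Z ⊕ Z/2,  H_2 = 0.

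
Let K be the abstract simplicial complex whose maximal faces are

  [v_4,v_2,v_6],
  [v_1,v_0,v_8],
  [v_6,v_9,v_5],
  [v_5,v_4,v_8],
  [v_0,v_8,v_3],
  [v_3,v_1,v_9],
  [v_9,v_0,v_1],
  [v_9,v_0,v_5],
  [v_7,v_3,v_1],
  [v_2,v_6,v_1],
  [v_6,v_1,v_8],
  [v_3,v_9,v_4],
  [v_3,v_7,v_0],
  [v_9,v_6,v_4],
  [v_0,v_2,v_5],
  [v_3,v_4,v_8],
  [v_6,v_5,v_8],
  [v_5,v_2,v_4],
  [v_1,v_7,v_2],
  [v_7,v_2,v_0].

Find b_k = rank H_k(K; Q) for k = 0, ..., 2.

Order the vertices as v_0 < v_1 < v_2 < v_3 < v_4 < v_5 < v_6 < v_7 < v_8 < v_9. Listing each simplex with vertices in this order, K has dimension 2 with simplices:

  0-simplices (10): [v_0], [v_1], [v_2], [v_3], [v_4], [v_5], [v_6], [v_7], [v_8], [v_9]
  1-simplices (30): (30 of them)
  2-simplices (20): (20 of them)

giving chain groups C_0 ≅ Z^10, C_1 ≅ Z^30, C_2 ≅ Z^20.

∂_1: C_1 → C_0 maps an edge to its endpoints' difference, ∂[p,q] = q − p.
This gives a 10×30 integer matrix of rank 9; reducing to Smith normal form yields diagonal entries (1,1,1,1,1,1,1,1,1).

∂_2: C_2 → C_1 sends each 2-simplex [p,q,r] to [q,r] − [p,r] + [p,q]. For instance
  ∂[v_0,v_3,v_7] = [v_3,v_7] − [v_0,v_7] + [v_0,v_3],
  ∂[v_0,v_2,v_5] = [v_2,v_5] − [v_0,v_5] + [v_0,v_2].
The resulting 30×20 matrix has rank 20, and its Smith normal form has invariant factors (1,1,1,1,1,1,1,1,1,1,1,1,1,1,1,1,1,1,1,2).

Reading off H_k = ker ∂_k / im ∂_{k+1}:

  H_0: rank C_0 − rank ∂_1 = 10 − 9 = 1, and the invariant factors of ∂_1 are all 1, so H_0 = Z.
  H_1: rank ker ∂_1 − rank ∂_2 = (30 − 9) − 20 = 1, and ∂_2 has invariant factor 2 > 1, so H_1 = Z ⊕ Z/2.
  H_2: rank ker ∂_2 − rank ∂_3 = (20 − 20) − 0 = 0, and there is no ∂_3, so H_2 = 0.

Hence the Betti numbers are b_0 = 1, b_1 = 1, b_2 = 0.

b_0 = 1, b_1 = 1, b_2 = 0.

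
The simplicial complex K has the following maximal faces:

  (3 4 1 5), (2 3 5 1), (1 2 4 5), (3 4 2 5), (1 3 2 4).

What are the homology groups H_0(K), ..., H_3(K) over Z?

Fix the vertex order 1 < 2 < 3 < 4 < 5 and write every simplex with vertices in increasing order. Then dim K = 3 and the simplices of K are:

  0-simplices (5): [1], [2], [3], [4], [5]
  1-simplices (10): [1,2], [1,3], [1,4], [1,5], [2,3], [2,4], [2,5], [3,4], [3,5], [4,5]
  2-simplices (10): [1,2,3], [1,2,4], [1,2,5], [1,3,4], [1,3,5], [1,4,5], [2,3,4], [2,3,5], [2,4,5], [3,4,5]
  3-simplices (5): [1,2,3,4], [1,2,3,5], [1,2,4,5], [1,3,4,5], [2,3,4,5]

giving chain groups C_0 ≅ Z^5, C_1 ≅ Z^10, C_2 ≅ Z^10, C_3 ≅ Z^5.

The boundary map ∂_1: C_1 → C_0 sends each edge [p,q] (with p < q) to q − p. For instance
  ∂[3,4] = [4] − [3].
This gives a 5×10 integer matrix of rank 4; reducing to Smith normal form yields diagonal entries (1,1,1,1).

The boundary map ∂_2: C_2 → C_1 maps a triangle to the signed sum of its edges. For instance
  ∂[2,3,5] = [3,5] − [2,5] + [2,3],
  ∂[1,3,4] = [3,4] − [1,4] + [1,3].
As a 10×10 matrix over Z this has rank 6, with invariant factors (1,1,1,1,1,1).

The boundary map ∂_3: C_3 → C_2 sends each 3-simplex σ to the alternating sum Σ_i (−1)^i (σ with its i-th vertex removed). For instance
  ∂[1,2,3,4] = [2,3,4] − [1,3,4] + [1,2,4] − [1,2,3],
  ∂[1,3,4,5] = [3,4,5] − [1,4,5] + [1,3,5] − [1,3,4].
The resulting 10×5 matrix has rank 4, and its Smith normal form has invariant factors (1,1,1,1).

Now H_k = ker ∂_k / im ∂_{k+1}, so:

  H_0: rank C_0 − rank ∂_1 = 5 − 4 = 1, and the invariant factors of ∂_1 are all 1, so H_0 ≅ Z.
  H_1: rank ker ∂_1 − rank ∂_2 = (10 − 4) − 6 = 0, and the invariant factors of ∂_2 are all 1, so H_1 ≅ 0.
  H_2: rank ker ∂_2 − rank ∂_3 = (10 − 6) − 4 = 0, and the invariant factors of ∂_3 are all 1, so H_2 ≅ 0.
  H_3: rank ker ∂_3 − rank ∂_4 = (5 − 4) − 0 = 1, and there is no ∂_4, so H_3 ≅ Z.

(K is a triangulation of the 3-sphere S^3.)

H_0 ≅ Z,  H_1 = 0,  H_2 = 0,  H_3 ≅ Z.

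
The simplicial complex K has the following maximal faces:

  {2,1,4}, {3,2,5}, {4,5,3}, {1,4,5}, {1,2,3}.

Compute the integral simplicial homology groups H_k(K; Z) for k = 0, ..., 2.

We work with the vertex ordering 1 < 2 < 3 < 4 < 5. The simplices of K, each written with vertices in increasing order, are:

  0-simplices (5): [1], [2], [3], [4], [5]
  1-simplices (10): [1,2], [1,3], [1,4], [1,5], [2,3], [2,4], [2,5], [3,4], [3,5], [4,5]
  2-simplices (5): [1,2,3], [1,2,4], [1,4,5], [2,3,5], [3,4,5]

so the chain groups are C_0 ≅ Z^5, C_1 ≅ Z^10, C_2 ≅ Z^5.

∂_1: C_1 → C_0 maps an edge to its endpoints' difference, ∂[p,q] = q − p.
The resulting 5×10 matrix has rank 4, and its Smith normal form has invariant factors (1,1,1,1).

The boundary map ∂_2: C_2 → C_1 acts by ∂[p,q,r] = [q,r] − [p,r] + [p,q]. For instance
  ∂[2,3,5] = [3,5] − [2,5] + [2,3],
  ∂[3,4,5] = [4,5] − [3,5] + [3,4].
The resulting 10×5 matrix has rank 5, and its Smith normal form has invariant factors (1,1,1,1,1).

Now H_k = ker ∂_k / im ∂_{k+1}, so:

  H_0: rank C_0 − rank ∂_1 = 5 − 4 = 1, and the invariant factors of ∂_1 are all 1, so H_0 = Z.
  H_1: rank ker ∂_1 − rank ∂_2 = (10 − 4) − 5 = 1, and the invariant factors of ∂_2 are all 1, so H_1 = Z.
  H_2: rank ker ∂_2 − rank ∂_3 = (5 − 5) − 0 = 0, and there is no ∂_3, so H_2 = 0.

As a check, the Euler characteristic is 5 − 10 + 5 = 0, which agrees with 1 − 1 + 0 = 0.

H_0 ≅ Z,  H_1 ≅ Z,  H_2 = 0.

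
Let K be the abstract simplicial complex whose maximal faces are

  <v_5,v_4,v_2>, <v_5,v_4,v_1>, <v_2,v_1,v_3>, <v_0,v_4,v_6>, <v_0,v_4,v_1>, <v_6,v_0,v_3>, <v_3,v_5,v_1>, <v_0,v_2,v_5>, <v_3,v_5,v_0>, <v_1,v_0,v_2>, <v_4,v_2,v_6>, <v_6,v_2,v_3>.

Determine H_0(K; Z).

H_0 = Z.

K has 7 vertices, 18 edges, 12 triangles.
rank ∂_0 = 0, rank ∂_1 = 6 ⇒ b_0 = 7 − 0 − 6 = 1; all invariant factors of ∂_1 are 1 so no torsion. So H_0 = Z.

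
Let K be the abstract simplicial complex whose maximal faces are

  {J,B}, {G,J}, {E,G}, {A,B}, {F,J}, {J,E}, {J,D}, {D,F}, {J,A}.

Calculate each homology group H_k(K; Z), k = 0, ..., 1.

Fix the vertex order A < B < D < E < F < G < J and write every simplex with vertices in increasing order. Then dim K = 1 and the simplices of K are:

  0-simplices (7): A, B, D, E, F, G, J
  1-simplices (9): AB, AJ, BJ, DF, DJ, EG, EJ, FJ, GJ

giving chain groups C_0 ≅ Z^7, C_1 ≅ Z^9.

The boundary map ∂_1: C_1 → C_0 maps an edge to its endpoints' difference, ∂[p,q] = q − p. For instance
  ∂BJ = J − B.
The resulting 7×9 matrix has rank 6, and its Smith normal form has invariant factors (1,1,1,1,1,1).

Computing H_k = (kernel of ∂_k) / (image of ∂_{k+1}):

  H_0: rank C_0 − rank ∂_1 = 7 − 6 = 1, and the invariant factors of ∂_1 are all 1, so H_0 = Z.
  H_1: rank ker ∂_1 − rank ∂_2 = (9 − 6) − 0 = 3, and there is no ∂_2, so H_1 = Z^3.

As a check, the Euler characteristic is 7 − 9 = -2, which agrees with 1 − 3 = -2.

H_0 ≅ Z,  H_1 ≅ Z^3.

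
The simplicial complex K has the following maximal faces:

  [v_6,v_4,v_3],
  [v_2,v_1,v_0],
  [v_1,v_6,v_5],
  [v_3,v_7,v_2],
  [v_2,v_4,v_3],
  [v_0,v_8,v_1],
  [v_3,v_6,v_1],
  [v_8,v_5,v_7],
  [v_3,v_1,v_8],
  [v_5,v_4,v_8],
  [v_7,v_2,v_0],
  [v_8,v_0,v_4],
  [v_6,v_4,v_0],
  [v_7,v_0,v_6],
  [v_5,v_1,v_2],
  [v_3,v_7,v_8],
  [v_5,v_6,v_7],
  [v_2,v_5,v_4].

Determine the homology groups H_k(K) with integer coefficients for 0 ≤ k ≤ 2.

Fix the vertex order v_0 < v_1 < v_2 < v_3 < v_4 < v_5 < v_6 < v_7 < v_8 and write every simplex with vertices in increasing order. Then dim K = 2 and the simplices of K are:

  0-simplices (9): [v_0], [v_1], [v_2], [v_3], [v_4], [v_5], [v_6], [v_7], [v_8]
  1-simplices (27): (27 of them)
  2-simplices (18): (18 of them)

Hence C_0 ≅ Z^9, C_1 ≅ Z^27, C_2 ≅ Z^18.

Boundary ∂_1: C_1 → C_0 maps an edge to its endpoints' difference, ∂[p,q] = q − p. For instance
  ∂[v_1,v_5] = [v_5] − [v_1].
As a 9×27 matrix over Z this has rank 8, with invariant factors (1,1,1,1,1,1,1,1).

∂_2: C_2 → C_1 maps a triangle to the signed sum of its edges. For instance
  ∂[v_0,v_1,v_8] = [v_1,v_8] − [v_0,v_8] + [v_0,v_1],
  ∂[v_0,v_1,v_2] = [v_1,v_2] − [v_0,v_2] + [v_0,v_1].
This gives a 27×18 integer matrix of rank 17; reducing to Smith normal form yields diagonal entries (1,1,1,1,1,1,1,1,1,1,1,1,1,1,1,1,1).

Reading off H_k = ker ∂_k / im ∂_{k+1}:

  H_0: rank C_0 − rank ∂_1 = 9 − 8 = 1, and the invariant factors of ∂_1 are all 1, so H_0 ≅ Z.
  H_1: rank ker ∂_1 − rank ∂_2 = (27 − 8) − 17 = 2, and the invariant factors of ∂_2 are all 1, so H_1 ≅ Z^2.
  H_2: rank ker ∂_2 − rank ∂_3 = (18 − 17) − 0 = 1, and there is no ∂_3, so H_2 ≅ Z.

(K is a triangulation of the torus T^2.)

H_0 = Z,  H_1 = Z^2,  H_2 = Z.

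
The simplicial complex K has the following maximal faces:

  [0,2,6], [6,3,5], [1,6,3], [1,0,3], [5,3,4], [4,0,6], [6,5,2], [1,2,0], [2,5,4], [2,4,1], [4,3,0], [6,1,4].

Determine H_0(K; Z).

K has 7 vertices, 18 edges, 12 triangles.
rank ∂_0 = 0, rank ∂_1 = 6 ⇒ b_0 = 7 − 0 − 6 = 1; all invariant factors of ∂_1 are 1 so no torsion. So H_0 ≅ Z.

H_0 ≅ Z.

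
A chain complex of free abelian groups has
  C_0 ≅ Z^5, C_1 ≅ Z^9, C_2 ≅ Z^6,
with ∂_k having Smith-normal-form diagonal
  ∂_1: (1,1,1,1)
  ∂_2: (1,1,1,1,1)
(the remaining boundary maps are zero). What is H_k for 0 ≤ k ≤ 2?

H_0: b_0 = 5 − 0 − 4 = 1; torsion from ∂_1 factors > 1: none. So H_0 = Z.
H_1: b_1 = 9 − 4 − 5 = 0; torsion from ∂_2 factors > 1: none. So H_1 = 0.
H_2: b_2 = 6 − 5 − 0 = 1; torsion from ∂_3 factors > 1: none. So H_2 = Z.

H_0 = Z,  H_1 = 0,  H_2 = Z.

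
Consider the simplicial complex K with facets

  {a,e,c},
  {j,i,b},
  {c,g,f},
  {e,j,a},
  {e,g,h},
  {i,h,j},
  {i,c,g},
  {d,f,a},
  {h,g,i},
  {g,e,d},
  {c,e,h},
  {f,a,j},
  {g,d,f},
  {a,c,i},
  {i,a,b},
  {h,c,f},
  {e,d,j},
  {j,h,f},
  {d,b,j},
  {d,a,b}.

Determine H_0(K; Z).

H_0 ≅ Z.

We work with the vertex ordering a < b < c < d < e < f < g < h < i < j. The simplices of K, each written with vertices in increasing order, are:

  0-simplices (10): a, b, c, d, e, f, g, h, i, j
  1-simplices (30): ab, ac, ad, ae, af, ai, aj, bd, bi, bj, ce, cf, cg, ch, ci, de, df, dg, dj, eg, eh, ej, fg, fh, fj, gh, gi, hi, hj, ij
  2-simplices (20): abd, abi, ace, aci, adf, aej, afj, bdj, bij, ceh, cfg, cfh, cgi, deg, dej, dfg, egh, fhj, ghi, hij

so the chain groups are C_0 ≅ Z^10, C_1 ≅ Z^30, C_2 ≅ Z^20.

∂_1: C_1 → C_0 sends each edge [p,q] (with p < q) to q − p.
This gives a 10×30 integer matrix of rank 9; reducing to Smith normal form yields diagonal entries (1,1,1,1,1,1,1,1,1).

The boundary map ∂_2: C_2 → C_1 maps a triangle to the signed sum of its edges. For instance
  ∂aci = ci − ai + ac,
  ∂aej = ej − aj + ae.
This gives a 30×20 integer matrix of rank 20; reducing to Smith normal form yields diagonal entries (1,1,1,1,1,1,1,1,1,1,1,1,1,1,1,1,1,1,1,2).

Computing H_k = (kernel of ∂_k) / (image of ∂_{k+1}):

  H_0: rank C_0 − rank ∂_1 = 10 − 9 = 1, and the invariant factors of ∂_1 are all 1, so H_0 ≅ Z.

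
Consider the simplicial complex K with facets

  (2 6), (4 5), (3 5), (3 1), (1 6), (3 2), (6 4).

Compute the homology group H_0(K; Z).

H_0 = Z.

Order the vertices as 1 < 2 < 3 < 4 < 5 < 6. Listing each simplex with vertices in this order, K has dimension 1 with simplices:

  0-simplices (6): [1], [2], [3], [4], [5], [6]
  1-simplices (7): [1,3], [1,6], [2,3], [2,6], [3,5], [4,5], [4,6]

Hence C_0 ≅ Z^6, C_1 ≅ Z^7.

The boundary map ∂_1: C_1 → C_0 sends each edge [p,q] (with p < q) to q − p. For instance
  ∂[1,3] = [3] − [1].
This gives a 6×7 integer matrix of rank 5; reducing to Smith normal form yields diagonal entries (1,1,1,1,1).

Reading off H_k = ker ∂_k / im ∂_{k+1}:

  H_0: rank C_0 − rank ∂_1 = 6 − 5 = 1, and the invariant factors of ∂_1 are all 1, so H_0 ≅ Z.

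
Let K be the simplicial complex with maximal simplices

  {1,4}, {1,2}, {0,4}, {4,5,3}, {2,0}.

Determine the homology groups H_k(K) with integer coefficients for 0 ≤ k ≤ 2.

H_0 = Z,  H_1 = Z,  H_2 = 0.

Fix the vertex order 0 < 1 < 2 < 3 < 4 < 5 and write every simplex with vertices in increasing order. Then dim K = 2 and the simplices of K are:

  0-simplices (6): [0], [1], [2], [3], [4], [5]
  1-simplices (7): [0,2], [0,4], [1,2], [1,4], [3,4], [3,5], [4,5]
  2-simplices (1): [3,4,5]

Hence C_0 ≅ Z^6, C_1 ≅ Z^7, C_2 ≅ Z^1.

Boundary ∂_1: C_1 → C_0 is given by ∂[p,q] = [q] − [p]. For instance
  ∂[0,4] = [4] − [0].
The 6×7 boundary matrix has rank 5 and Smith normal form diag(1,1,1,1,1).

∂_2: C_2 → C_1 sends each 2-simplex [p,q,r] to [q,r] − [p,r] + [p,q]. For instance
  ∂[3,4,5] = [4,5] − [3,5] + [3,4].
As a 7×1 matrix over Z this has rank 1, with invariant factors (1).

From H_k ≅ ker(∂_k) / im(∂_{k+1}) we obtain:

  H_0: rank C_0 − rank ∂_1 = 6 − 5 = 1, and the invariant factors of ∂_1 are all 1, so H_0 = Z.
  H_1: rank ker ∂_1 − rank ∂_2 = (7 − 5) − 1 = 1, and the invariant factors of ∂_2 are all 1, so H_1 = Z.
  H_2: rank ker ∂_2 − rank ∂_3 = (1 − 1) − 0 = 0, and there is no ∂_3, so H_2 = 0.

As a check, the Euler characteristic is 6 − 7 + 1 = 0, which agrees with 1 − 1 + 0 = 0.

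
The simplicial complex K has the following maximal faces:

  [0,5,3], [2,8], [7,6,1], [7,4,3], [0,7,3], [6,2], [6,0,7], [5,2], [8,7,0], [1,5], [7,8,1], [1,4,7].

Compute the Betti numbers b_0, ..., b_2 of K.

We work with the vertex ordering 0 < 1 < 2 < 3 < 4 < 5 < 6 < 7 < 8. The simplices of K, each written with vertices in increasing order, are:

  0-simplices (9): [0], [1], [2], [3], [4], [5], [6], [7], [8]
  1-simplices (19): [0,3], [0,5], [0,6], [0,7], [0,8], [1,4], [1,5], [1,6], [1,7], [1,8], [2,5], [2,6], [2,8], [3,4], [3,5], [3,7], [4,7], [6,7], [7,8]
  2-simplices (8): [0,3,5], [0,3,7], [0,6,7], [0,7,8], [1,4,7], [1,6,7], [1,7,8], [3,4,7]

giving chain groups C_0 ≅ Z^9, C_1 ≅ Z^19, C_2 ≅ Z^8.

∂_1: C_1 → C_0 sends each edge [p,q] (with p < q) to q − p.
The resulting 9×19 matrix has rank 8, and its Smith normal form has invariant factors (1,1,1,1,1,1,1,1).

∂_2: C_2 → C_1 maps a triangle to the signed sum of its edges. For instance
  ∂[1,4,7] = [4,7] − [1,7] + [1,4],
  ∂[0,7,8] = [7,8] − [0,8] + [0,7].
As a 19×8 matrix over Z this has rank 8, with invariant factors (1,1,1,1,1,1,1,1).

Computing H_k = (kernel of ∂_k) / (image of ∂_{k+1}):

  H_0: rank C_0 − rank ∂_1 = 9 − 8 = 1, and the invariant factors of ∂_1 are all 1, so H_0 = Z.
  H_1: rank ker ∂_1 − rank ∂_2 = (19 − 8) − 8 = 3, and the invariant factors of ∂_2 are all 1, so H_1 = Z^3.
  H_2: rank ker ∂_2 − rank ∂_3 = (8 − 8) − 0 = 0, and there is no ∂_3, so H_2 = 0.

Hence the Betti numbers are b_0 = 1, b_1 = 3, b_2 = 0.

b_0 = 1, b_1 = 3, b_2 = 0.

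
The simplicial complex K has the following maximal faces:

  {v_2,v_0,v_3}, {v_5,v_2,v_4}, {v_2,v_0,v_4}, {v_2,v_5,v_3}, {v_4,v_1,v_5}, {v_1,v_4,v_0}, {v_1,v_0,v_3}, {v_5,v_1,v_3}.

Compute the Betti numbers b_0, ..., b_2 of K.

b_0 = 1, b_1 = 0, b_2 = 1.

Order the vertices as v_0 < v_1 < v_2 < v_3 < v_4 < v_5. Listing each simplex with vertices in this order, K has dimension 2 with simplices:

  0-simplices (6): [v_0], [v_1], [v_2], [v_3], [v_4], [v_5]
  1-simplices (12): [v_0,v_1], [v_0,v_2], [v_0,v_3], [v_0,v_4], [v_1,v_3], [v_1,v_4], [v_1,v_5], [v_2,v_3], [v_2,v_4], [v_2,v_5], [v_3,v_5], [v_4,v_5]
  2-simplices (8): [v_0,v_1,v_3], [v_0,v_1,v_4], [v_0,v_2,v_3], [v_0,v_2,v_4], [v_1,v_3,v_5], [v_1,v_4,v_5], [v_2,v_3,v_5], [v_2,v_4,v_5]

so the chain groups are C_0 ≅ Z^6, C_1 ≅ Z^12, C_2 ≅ Z^8.

∂_1: C_1 → C_0 sends each edge [p,q] (with p < q) to q − p. For instance
  ∂[v_1,v_5] = [v_5] − [v_1].
The resulting 6×12 matrix has rank 5, and its Smith normal form has invariant factors (1,1,1,1,1).

∂_2: C_2 → C_1 acts by ∂[p,q,r] = [q,r] − [p,r] + [p,q]. For instance
  ∂[v_2,v_4,v_5] = [v_4,v_5] − [v_2,v_5] + [v_2,v_4],
  ∂[v_1,v_4,v_5] = [v_4,v_5] − [v_1,v_5] + [v_1,v_4].
This gives a 12×8 integer matrix of rank 7; reducing to Smith normal form yields diagonal entries (1,1,1,1,1,1,1).

From H_k ≅ ker(∂_k) / im(∂_{k+1}) we obtain:

  H_0: rank C_0 − rank ∂_1 = 6 − 5 = 1, and the invariant factors of ∂_1 are all 1, so H_0 = Z.
  H_1: rank ker ∂_1 − rank ∂_2 = (12 − 5) − 7 = 0, and the invariant factors of ∂_2 are all 1, so H_1 = 0.
  H_2: rank ker ∂_2 − rank ∂_3 = (8 − 7) − 0 = 1, and there is no ∂_3, so H_2 = Z.

Hence the Betti numbers are b_0 = 1, b_1 = 0, b_2 = 1.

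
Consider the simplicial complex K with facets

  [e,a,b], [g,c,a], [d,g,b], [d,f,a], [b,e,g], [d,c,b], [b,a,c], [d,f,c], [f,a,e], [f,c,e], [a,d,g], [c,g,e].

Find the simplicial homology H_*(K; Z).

K has 7 vertices, 18 edges, 12 triangles.
rank ∂_0 = 0, rank ∂_1 = 6 ⇒ b_0 = 7 − 0 − 6 = 1; all invariant factors of ∂_1 are 1 so no torsion. So H_0 ≅ Z.
rank ∂_1 = 6, rank ∂_2 = 12 ⇒ b_1 = 18 − 6 − 12 = 0; ∂_2 has invariant factor(s) [2] giving torsion. So H_1 ≅ Z_2.
rank ∂_2 = 12, rank ∂_3 = 0 ⇒ b_2 = 12 − 12 − 0 = 0. So H_2 ≅ 0.

H_0 ≅ Z,  H_1 ≅ Z_2,  H_2 = 0.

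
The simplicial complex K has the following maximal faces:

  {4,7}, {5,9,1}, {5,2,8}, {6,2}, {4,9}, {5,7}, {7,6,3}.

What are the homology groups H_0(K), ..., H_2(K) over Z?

H_0 ≅ Z,  H_1 ≅ Z^2,  H_2 = 0.

K has 9 vertices, 13 edges, 3 triangles.
rank ∂_0 = 0, rank ∂_1 = 8 ⇒ b_0 = 9 − 0 − 8 = 1; all invariant factors of ∂_1 are 1 so no torsion. So H_0 ≅ Z.
rank ∂_1 = 8, rank ∂_2 = 3 ⇒ b_1 = 13 − 8 − 3 = 2; all invariant factors of ∂_2 are 1 so no torsion. So H_1 ≅ Z^2.
rank ∂_2 = 3, rank ∂_3 = 0 ⇒ b_2 = 3 − 3 − 0 = 0. So H_2 ≅ 0.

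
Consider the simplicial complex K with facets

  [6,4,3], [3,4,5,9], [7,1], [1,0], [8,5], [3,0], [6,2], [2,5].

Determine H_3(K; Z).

Take the total order 0 < 1 < 2 < 3 < 4 < 5 < 6 < 7 < 8 < 9 on the vertex set. Then K (dimension 3) consists of the simplices:

  0-simplices (10): [0], [1], [2], [3], [4], [5], [6], [7], [8], [9]
  1-simplices (14): [0,1], [0,3], [1,7], [2,5], [2,6], [3,4], [3,5], [3,6], [3,9], [4,5], [4,6], [4,9], [5,8], [5,9]
  2-simplices (5): [3,4,5], [3,4,6], [3,4,9], [3,5,9], [4,5,9]
  3-simplices (1): [3,4,5,9]

Hence C_0 ≅ Z^10, C_1 ≅ Z^14, C_2 ≅ Z^5, C_3 ≅ Z^1.

The boundary map ∂_1: C_1 → C_0 maps an edge to its endpoints' difference, ∂[p,q] = q − p. For instance
  ∂[3,6] = [6] − [3].
The 10×14 boundary matrix has rank 9 and Smith normal form diag(1,1,1,1,1,1,1,1,1).

The boundary map ∂_2: C_2 → C_1 acts by ∂[p,q,r] = [q,r] − [p,r] + [p,q]. For instance
  ∂[3,4,9] = [4,9] − [3,9] + [3,4],
  ∂[3,5,9] = [5,9] − [3,9] + [3,5].
This gives a 14×5 integer matrix of rank 4; reducing to Smith normal form yields diagonal entries (1,1,1,1).

The boundary map ∂_3: C_3 → C_2 sends each 3-simplex σ to the alternating sum Σ_i (−1)^i (σ with its i-th vertex removed). For instance
  ∂[3,4,5,9] = [4,5,9] − [3,5,9] + [3,4,9] − [3,4,5].
The resulting 5×1 matrix has rank 1, and its Smith normal form has invariant factors (1).

Computing H_k = (kernel of ∂_k) / (image of ∂_{k+1}):

  H_3: rank ker ∂_3 − rank ∂_4 = (1 − 1) − 0 = 0, and there is no ∂_4, so H_3 ≅ 0.

H_3 = 0.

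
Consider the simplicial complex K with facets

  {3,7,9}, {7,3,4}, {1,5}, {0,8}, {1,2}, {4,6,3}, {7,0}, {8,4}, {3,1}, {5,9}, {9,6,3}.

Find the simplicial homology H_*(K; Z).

H_0 = Z,  H_1 = Z^2,  H_2 = 0.

Order the vertices as 0 < 1 < 2 < 3 < 4 < 5 < 6 < 7 < 8 < 9. Listing each simplex with vertices in this order, K has dimension 2 with simplices:

  0-simplices (10): [0], [1], [2], [3], [4], [5], [6], [7], [8], [9]
  1-simplices (15): [0,7], [0,8], [1,2], [1,3], [1,5], [3,4], [3,6], [3,7], [3,9], [4,6], [4,7], [4,8], [5,9], [6,9], [7,9]
  2-simplices (4): [3,4,6], [3,4,7], [3,6,9], [3,7,9]

giving chain groups C_0 ≅ Z^10, C_1 ≅ Z^15, C_2 ≅ Z^4.

∂_1: C_1 → C_0 maps an edge to its endpoints' difference, ∂[p,q] = q − p. For instance
  ∂[0,7] = [7] − [0].
As a 10×15 matrix over Z this has rank 9, with invariant factors (1,1,1,1,1,1,1,1,1).

The boundary map ∂_2: C_2 → C_1 acts by ∂[p,q,r] = [q,r] − [p,r] + [p,q]. For instance
  ∂[3,7,9] = [7,9] − [3,9] + [3,7],
  ∂[3,4,6] = [4,6] − [3,6] + [3,4].
The resulting 15×4 matrix has rank 4, and its Smith normal form has invariant factors (1,1,1,1).

Computing H_k = (kernel of ∂_k) / (image of ∂_{k+1}):

  H_0: rank C_0 − rank ∂_1 = 10 − 9 = 1, and the invariant factors of ∂_1 are all 1, so H_0 ≅ Z.
  H_1: rank ker ∂_1 − rank ∂_2 = (15 − 9) − 4 = 2, and the invariant factors of ∂_2 are all 1, so H_1 ≅ Z^2.
  H_2: rank ker ∂_2 − rank ∂_3 = (4 − 4) − 0 = 0, and there is no ∂_3, so H_2 ≅ 0.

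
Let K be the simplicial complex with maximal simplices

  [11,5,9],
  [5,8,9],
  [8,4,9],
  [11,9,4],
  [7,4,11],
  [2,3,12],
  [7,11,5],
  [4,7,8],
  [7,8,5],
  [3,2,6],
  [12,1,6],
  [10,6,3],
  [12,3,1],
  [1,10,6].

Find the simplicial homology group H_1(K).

We work with the vertex ordering 1 < 2 < 3 < 4 < 5 < 6 < 7 < 8 < 9 < 10 < 11 < 12. The simplices of K, each written with vertices in increasing order, are:

  0-simplices (12): [1], [2], [3], [4], [5], [6], [7], [8], [9], [10], [11], [12]
  1-simplices (24): (24 of them)
  2-simplices (14): [1,3,12], [1,6,10], [1,6,12], [2,3,6], [2,3,12], [3,6,10], [4,7,8], [4,7,11], [4,8,9], [4,9,11], [5,7,8], [5,7,11], [5,8,9], [5,9,11]

giving chain groups C_0 ≅ Z^12, C_1 ≅ Z^24, C_2 ≅ Z^14.

∂_1: C_1 → C_0 is given by ∂[p,q] = [q] − [p]. For instance
  ∂[2,6] = [6] − [2].
The 12×24 boundary matrix has rank 10 and Smith normal form diag(1,1,1,1,1,1,1,1,1,1).

Boundary ∂_2: C_2 → C_1 sends each 2-simplex [p,q,r] to [q,r] − [p,r] + [p,q]. For instance
  ∂[4,7,8] = [7,8] − [4,8] + [4,7],
  ∂[1,6,12] = [6,12] − [1,12] + [1,6].
The 24×14 boundary matrix has rank 13 and Smith normal form diag(1,1,1,1,1,1,1,1,1,1,1,1,1).

From H_k ≅ ker(∂_k) / im(∂_{k+1}) we obtain:

  H_1: rank ker ∂_1 − rank ∂_2 = (24 − 10) − 13 = 1, and the invariant factors of ∂_2 are all 1, so H_1 = Z.

(K is a triangulation of the disjoint union of the 2-sphere S^2 and the cylinder S^1 x I.)

H_1 = Z.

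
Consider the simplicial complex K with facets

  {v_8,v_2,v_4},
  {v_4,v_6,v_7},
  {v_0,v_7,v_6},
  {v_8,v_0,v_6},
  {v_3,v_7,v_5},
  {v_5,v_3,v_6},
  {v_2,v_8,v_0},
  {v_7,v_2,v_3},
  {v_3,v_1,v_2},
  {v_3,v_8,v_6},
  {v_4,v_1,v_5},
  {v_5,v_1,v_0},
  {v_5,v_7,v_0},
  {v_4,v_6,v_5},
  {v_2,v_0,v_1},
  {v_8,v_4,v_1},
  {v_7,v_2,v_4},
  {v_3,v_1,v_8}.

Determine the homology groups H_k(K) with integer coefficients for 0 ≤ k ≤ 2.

H_0 ≅ Z,  H_1 ≅ Z ⊕ Z/2,  H_2 = 0.

Fix the vertex order v_0 < v_1 < v_2 < v_3 < v_4 < v_5 < v_6 < v_7 < v_8 and write every simplex with vertices in increasing order. Then dim K = 2 and the simplices of K are:

  0-simplices (9): [v_0], [v_1], [v_2], [v_3], [v_4], [v_5], [v_6], [v_7], [v_8]
  1-simplices (27): (27 of them)
  2-simplices (18): (18 of them)

Hence C_0 ≅ Z^9, C_1 ≅ Z^27, C_2 ≅ Z^18.

∂_1: C_1 → C_0 sends each edge [p,q] (with p < q) to q − p.
This gives a 9×27 integer matrix of rank 8; reducing to Smith normal form yields diagonal entries (1,1,1,1,1,1,1,1).

∂_2: C_2 → C_1 sends each 2-simplex [p,q,r] to [q,r] − [p,r] + [p,q]. For instance
  ∂[v_0,v_6,v_8] = [v_6,v_8] − [v_0,v_8] + [v_0,v_6],
  ∂[v_2,v_4,v_8] = [v_4,v_8] − [v_2,v_8] + [v_2,v_4].
As a 27×18 matrix over Z this has rank 18, with invariant factors (1,1,1,1,1,1,1,1,1,1,1,1,1,1,1,1,1,2).

Computing H_k = (kernel of ∂_k) / (image of ∂_{k+1}):

  H_0: rank C_0 − rank ∂_1 = 9 − 8 = 1, and the invariant factors of ∂_1 are all 1, so H_0 = Z.
  H_1: rank ker ∂_1 − rank ∂_2 = (27 − 8) − 18 = 1, and ∂_2 has invariant factor 2 > 1, so H_1 = Z ⊕ Z/2.
  H_2: rank ker ∂_2 − rank ∂_3 = (18 − 18) − 0 = 0, and there is no ∂_3, so H_2 = 0.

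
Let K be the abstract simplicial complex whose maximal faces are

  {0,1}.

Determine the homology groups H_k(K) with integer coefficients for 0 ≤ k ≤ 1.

We work with the vertex ordering 0 < 1. The simplices of K, each written with vertices in increasing order, are:

  0-simplices (2): [0], [1]
  1-simplices (1): [0,1]

giving chain groups C_0 ≅ Z^2, C_1 ≅ Z^1.

Boundary ∂_1: C_1 → C_0 sends each edge [p,q] (with p < q) to q − p.
As a 2×1 matrix over Z this has rank 1, with invariant factors (1).

From H_k ≅ ker(∂_k) / im(∂_{k+1}) we obtain:

  H_0: rank C_0 − rank ∂_1 = 2 − 1 = 1, and the invariant factors of ∂_1 are all 1, so H_0 = Z.
  H_1: rank ker ∂_1 − rank ∂_2 = (1 − 1) − 0 = 0, and there is no ∂_2, so H_1 = 0.

As a check, the Euler characteristic is 2 − 1 = 1, which agrees with 1 − 0 = 1.

H_0 = Z,  H_1 = 0.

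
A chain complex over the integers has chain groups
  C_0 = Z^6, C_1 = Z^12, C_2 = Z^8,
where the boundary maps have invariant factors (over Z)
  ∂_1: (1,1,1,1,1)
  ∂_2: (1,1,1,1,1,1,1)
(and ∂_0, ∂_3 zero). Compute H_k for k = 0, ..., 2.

H_0: b_0 = 6 − 0 − 5 = 1; torsion from ∂_1 factors > 1: none. So H_0 ≅ Z.
H_1: b_1 = 12 − 5 − 7 = 0; torsion from ∂_2 factors > 1: none. So H_1 ≅ 0.
H_2: b_2 = 8 − 7 − 0 = 1; torsion from ∂_3 factors > 1: none. So H_2 ≅ Z.

H_0 ≅ Z,  H_1 = 0,  H_2 ≅ Z.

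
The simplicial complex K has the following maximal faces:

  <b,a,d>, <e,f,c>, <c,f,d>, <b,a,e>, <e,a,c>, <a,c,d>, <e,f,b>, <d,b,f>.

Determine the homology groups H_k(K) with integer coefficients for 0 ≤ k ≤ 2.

H_0 = Z,  H_1 = 0,  H_2 = Z.

Order the vertices as a < b < c < d < e < f. Listing each simplex with vertices in this order, K has dimension 2 with simplices:

  0-simplices (6): a, b, c, d, e, f
  1-simplices (12): ab, ac, ad, ae, bd, be, bf, cd, ce, cf, df, ef
  2-simplices (8): abd, abe, acd, ace, bdf, bef, cdf, cef

giving chain groups C_0 ≅ Z^6, C_1 ≅ Z^12, C_2 ≅ Z^8.

Boundary ∂_1: C_1 → C_0 is given by ∂[p,q] = [q] − [p].
The resulting 6×12 matrix has rank 5, and its Smith normal form has invariant factors (1,1,1,1,1).

Boundary ∂_2: C_2 → C_1 sends each 2-simplex [p,q,r] to [q,r] − [p,r] + [p,q]. For instance
  ∂ace = ce − ae + ac,
  ∂cdf = df − cf + cd.
As a 12×8 matrix over Z this has rank 7, with invariant factors (1,1,1,1,1,1,1).

From H_k ≅ ker(∂_k) / im(∂_{k+1}) we obtain:

  H_0: rank C_0 − rank ∂_1 = 6 − 5 = 1, and the invariant factors of ∂_1 are all 1, so H_0 ≅ Z.
  H_1: rank ker ∂_1 − rank ∂_2 = (12 − 5) − 7 = 0, and the invariant factors of ∂_2 are all 1, so H_1 ≅ 0.
  H_2: rank ker ∂_2 − rank ∂_3 = (8 − 7) − 0 = 1, and there is no ∂_3, so H_2 ≅ Z.

As a check, the Euler characteristic is 6 − 12 + 8 = 2, which agrees with 1 − 0 + 1 = 2.
(K is a triangulation of the 2-sphere S^2.)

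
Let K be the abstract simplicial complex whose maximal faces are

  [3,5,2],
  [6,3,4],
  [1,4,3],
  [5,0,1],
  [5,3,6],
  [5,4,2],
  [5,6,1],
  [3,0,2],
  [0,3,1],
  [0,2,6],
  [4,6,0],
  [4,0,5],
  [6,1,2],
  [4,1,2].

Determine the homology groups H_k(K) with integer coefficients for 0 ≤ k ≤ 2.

We work with the vertex ordering 0 < 1 < 2 < 3 < 4 < 5 < 6. The simplices of K, each written with vertices in increasing order, are:

  0-simplices (7): [0], [1], [2], [3], [4], [5], [6]
  1-simplices (21): [0,1], [0,2], [0,3], [0,4], [0,5], [0,6], [1,2], [1,3], [1,4], [1,5], [1,6], [2,3], [2,4], [2,5], [2,6], [3,4], [3,5], [3,6], [4,5], [4,6], [5,6]
  2-simplices (14): [0,1,3], [0,1,5], [0,2,3], [0,2,6], [0,4,5], [0,4,6], [1,2,4], [1,2,6], [1,3,4], [1,5,6], [2,3,5], [2,4,5], [3,4,6], [3,5,6]

giving chain groups C_0 ≅ Z^7, C_1 ≅ Z^21, C_2 ≅ Z^14.

Boundary ∂_1: C_1 → C_0 sends each edge [p,q] (with p < q) to q − p.
This gives a 7×21 integer matrix of rank 6; reducing to Smith normal form yields diagonal entries (1,1,1,1,1,1).

∂_2: C_2 → C_1 sends each 2-simplex [p,q,r] to [q,r] − [p,r] + [p,q]. For instance
  ∂[0,4,6] = [4,6] − [0,6] + [0,4],
  ∂[1,2,6] = [2,6] − [1,6] + [1,2].
As a 21×14 matrix over Z this has rank 13, with invariant factors (1,1,1,1,1,1,1,1,1,1,1,1,1).

From H_k ≅ ker(∂_k) / im(∂_{k+1}) we obtain:

  H_0: rank C_0 − rank ∂_1 = 7 − 6 = 1, and the invariant factors of ∂_1 are all 1, so H_0 ≅ Z.
  H_1: rank ker ∂_1 − rank ∂_2 = (21 − 6) − 13 = 2, and the invariant factors of ∂_2 are all 1, so H_1 ≅ Z^2.
  H_2: rank ker ∂_2 − rank ∂_3 = (14 − 13) − 0 = 1, and there is no ∂_3, so H_2 ≅ Z.

H_0 = Z,  H_1 = Z^2,  H_2 = Z.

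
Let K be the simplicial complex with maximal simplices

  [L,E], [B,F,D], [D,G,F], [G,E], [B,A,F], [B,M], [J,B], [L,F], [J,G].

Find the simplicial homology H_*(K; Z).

H_0 = Z,  H_1 = Z^2,  H_2 = 0.

K has 9 vertices, 13 edges, 3 triangles.
rank ∂_0 = 0, rank ∂_1 = 8 ⇒ b_0 = 9 − 0 − 8 = 1; all invariant factors of ∂_1 are 1 so no torsion. So H_0 ≅ Z.
rank ∂_1 = 8, rank ∂_2 = 3 ⇒ b_1 = 13 − 8 − 3 = 2; all invariant factors of ∂_2 are 1 so no torsion. So H_1 ≅ Z^2.
rank ∂_2 = 3, rank ∂_3 = 0 ⇒ b_2 = 3 − 3 − 0 = 0. So H_2 ≅ 0.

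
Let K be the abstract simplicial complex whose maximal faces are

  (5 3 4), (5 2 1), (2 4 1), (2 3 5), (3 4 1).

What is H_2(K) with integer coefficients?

H_2 = 0.

Take the total order 1 < 2 < 3 < 4 < 5 on the vertex set. Then K (dimension 2) consists of the simplices:

  0-simplices (5): [1], [2], [3], [4], [5]
  1-simplices (10): [1,2], [1,3], [1,4], [1,5], [2,3], [2,4], [2,5], [3,4], [3,5], [4,5]
  2-simplices (5): [1,2,4], [1,2,5], [1,3,4], [2,3,5], [3,4,5]

Hence C_0 ≅ Z^5, C_1 ≅ Z^10, C_2 ≅ Z^5.

Boundary ∂_1: C_1 → C_0 maps an edge to its endpoints' difference, ∂[p,q] = q − p. For instance
  ∂[3,4] = [4] − [3].
As a 5×10 matrix over Z this has rank 4, with invariant factors (1,1,1,1).

Boundary ∂_2: C_2 → C_1 acts by ∂[p,q,r] = [q,r] − [p,r] + [p,q]. For instance
  ∂[2,3,5] = [3,5] − [2,5] + [2,3],
  ∂[1,2,5] = [2,5] − [1,5] + [1,2].
This gives a 10×5 integer matrix of rank 5; reducing to Smith normal form yields diagonal entries (1,1,1,1,1).

Computing H_k = (kernel of ∂_k) / (image of ∂_{k+1}):

  H_2: rank ker ∂_2 − rank ∂_3 = (5 − 5) − 0 = 0, and there is no ∂_3, so H_2 = 0.

(K is a triangulation of the Möbius band.)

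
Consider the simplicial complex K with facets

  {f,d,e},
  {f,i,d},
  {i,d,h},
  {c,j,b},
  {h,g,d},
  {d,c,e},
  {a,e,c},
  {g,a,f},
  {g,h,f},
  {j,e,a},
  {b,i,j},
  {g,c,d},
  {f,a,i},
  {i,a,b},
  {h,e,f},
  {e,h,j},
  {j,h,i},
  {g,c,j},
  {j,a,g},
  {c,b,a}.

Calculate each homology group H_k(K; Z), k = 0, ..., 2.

Take the total order a < b < c < d < e < f < g < h < i < j on the vertex set. Then K (dimension 2) consists of the simplices:

  0-simplices (10): a, b, c, d, e, f, g, h, i, j
  1-simplices (30): ab, ac, ae, af, ag, ai, aj, bc, bi, bj, cd, ce, cg, cj, de, df, dg, dh, di, ef, eh, ej, fg, fh, fi, gh, gj, hi, hj, ij
  2-simplices (20): abc, abi, ace, aej, afg, afi, agj, bcj, bij, cde, cdg, cgj, def, dfi, dgh, dhi, efh, ehj, fgh, hij

giving chain groups C_0 ≅ Z^10, C_1 ≅ Z^30, C_2 ≅ Z^20.

∂_1: C_1 → C_0 sends each edge [p,q] (with p < q) to q − p. For instance
  ∂bj = j − b.
This gives a 10×30 integer matrix of rank 9; reducing to Smith normal form yields diagonal entries (1,1,1,1,1,1,1,1,1).

∂_2: C_2 → C_1 acts by ∂[p,q,r] = [q,r] − [p,r] + [p,q]. For instance
  ∂efh = fh − eh + ef,
  ∂cgj = gj − cj + cg.
As a 30×20 matrix over Z this has rank 20, with invariant factors (1,1,1,1,1,1,1,1,1,1,1,1,1,1,1,1,1,1,1,2).

Reading off H_k = ker ∂_k / im ∂_{k+1}:

  H_0: rank C_0 − rank ∂_1 = 10 − 9 = 1, and the invariant factors of ∂_1 are all 1, so H_0 = Z.
  H_1: rank ker ∂_1 − rank ∂_2 = (30 − 9) − 20 = 1, and ∂_2 has invariant factor 2 > 1, so H_1 = Z ⊕ Z/2.
  H_2: rank ker ∂_2 − rank ∂_3 = (20 − 20) − 0 = 0, and there is no ∂_3, so H_2 = 0.

H_0 ≅ Z,  H_1 ≅ Z ⊕ Z/2,  H_2 = 0.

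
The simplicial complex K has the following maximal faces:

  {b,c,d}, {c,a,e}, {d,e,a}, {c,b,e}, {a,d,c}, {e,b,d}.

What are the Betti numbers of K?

We work with the vertex ordering a < b < c < d < e. The simplices of K, each written with vertices in increasing order, are:

  0-simplices (5): a, b, c, d, e
  1-simplices (9): ac, ad, ae, bc, bd, be, cd, ce, de
  2-simplices (6): acd, ace, ade, bcd, bce, bde

giving chain groups C_0 ≅ Z^5, C_1 ≅ Z^9, C_2 ≅ Z^6.

The boundary map ∂_1: C_1 → C_0 sends each edge [p,q] (with p < q) to q − p. For instance
  ∂ae = e − a.
As a 5×9 matrix over Z this has rank 4, with invariant factors (1,1,1,1).

The boundary map ∂_2: C_2 → C_1 sends each 2-simplex [p,q,r] to [q,r] − [p,r] + [p,q]. For instance
  ∂ade = de − ae + ad,
  ∂bce = ce − be + bc.
The 9×6 boundary matrix has rank 5 and Smith normal form diag(1,1,1,1,1).

Computing H_k = (kernel of ∂_k) / (image of ∂_{k+1}):

  H_0: rank C_0 − rank ∂_1 = 5 − 4 = 1, and the invariant factors of ∂_1 are all 1, so H_0 = Z.
  H_1: rank ker ∂_1 − rank ∂_2 = (9 − 4) − 5 = 0, and the invariant factors of ∂_2 are all 1, so H_1 = 0.
  H_2: rank ker ∂_2 − rank ∂_3 = (6 − 5) − 0 = 1, and there is no ∂_3, so H_2 = Z.

As a check, the Euler characteristic is 5 − 9 + 6 = 2, which agrees with 1 − 0 + 1 = 2.

Hence the Betti numbers are b_0 = 1, b_1 = 0, b_2 = 1.

b_0 = 1, b_1 = 0, b_2 = 1.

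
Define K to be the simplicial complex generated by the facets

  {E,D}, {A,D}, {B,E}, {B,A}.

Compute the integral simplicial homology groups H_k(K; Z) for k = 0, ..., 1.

Take the total order A < B < D < E on the vertex set. Then K (dimension 1) consists of the simplices:

  0-simplices (4): A, B, D, E
  1-simplices (4): AB, AD, BE, DE

so the chain groups are C_0 ≅ Z^4, C_1 ≅ Z^4.

Boundary ∂_1: C_1 → C_0 maps an edge to its endpoints' difference, ∂[p,q] = q − p.
The 4×4 boundary matrix has rank 3 and Smith normal form diag(1,1,1).

From H_k ≅ ker(∂_k) / im(∂_{k+1}) we obtain:

  H_0: rank C_0 − rank ∂_1 = 4 − 3 = 1, and the invariant factors of ∂_1 are all 1, so H_0 ≅ Z.
  H_1: rank ker ∂_1 − rank ∂_2 = (4 − 3) − 0 = 1, and there is no ∂_2, so H_1 ≅ Z.

(K is a triangulation of the circle S^1.)

H_0 = Z,  H_1 = Z.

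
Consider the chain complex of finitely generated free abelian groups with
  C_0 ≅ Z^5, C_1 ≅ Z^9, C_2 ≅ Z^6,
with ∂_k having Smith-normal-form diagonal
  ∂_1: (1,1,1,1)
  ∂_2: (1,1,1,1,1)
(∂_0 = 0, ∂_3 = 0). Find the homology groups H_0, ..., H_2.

H_0: b_0 = 5 − 0 − 4 = 1; torsion from ∂_1 factors > 1: none. So H_0 ≅ Z.
H_1: b_1 = 9 − 4 − 5 = 0; torsion from ∂_2 factors > 1: none. So H_1 ≅ 0.
H_2: b_2 = 6 − 5 − 0 = 1; torsion from ∂_3 factors > 1: none. So H_2 ≅ Z.

H_0 ≅ Z,  H_1 = 0,  H_2 ≅ Z.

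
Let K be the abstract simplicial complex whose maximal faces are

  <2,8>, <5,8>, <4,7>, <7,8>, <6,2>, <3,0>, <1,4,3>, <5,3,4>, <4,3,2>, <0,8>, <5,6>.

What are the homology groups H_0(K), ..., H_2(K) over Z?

H_0 ≅ Z,  H_1 ≅ Z^4,  H_2 = 0.

Order the vertices as 0 < 1 < 2 < 3 < 4 < 5 < 6 < 7 < 8. Listing each simplex with vertices in this order, K has dimension 2 with simplices:

  0-simplices (9): [0], [1], [2], [3], [4], [5], [6], [7], [8]
  1-simplices (15): [0,3], [0,8], [1,3], [1,4], [2,3], [2,4], [2,6], [2,8], [3,4], [3,5], [4,5], [4,7], [5,6], [5,8], [7,8]
  2-simplices (3): [1,3,4], [2,3,4], [3,4,5]

giving chain groups C_0 ≅ Z^9, C_1 ≅ Z^15, C_2 ≅ Z^3.

Boundary ∂_1: C_1 → C_0 is given by ∂[p,q] = [q] − [p]. For instance
  ∂[0,8] = [8] − [0].
This gives a 9×15 integer matrix of rank 8; reducing to Smith normal form yields diagonal entries (1,1,1,1,1,1,1,1).

Boundary ∂_2: C_2 → C_1 acts by ∂[p,q,r] = [q,r] − [p,r] + [p,q]. For instance
  ∂[2,3,4] = [3,4] − [2,4] + [2,3],
  ∂[3,4,5] = [4,5] − [3,5] + [3,4].
The resulting 15×3 matrix has rank 3, and its Smith normal form has invariant factors (1,1,1).

Computing H_k = (kernel of ∂_k) / (image of ∂_{k+1}):

  H_0: rank C_0 − rank ∂_1 = 9 − 8 = 1, and the invariant factors of ∂_1 are all 1, so H_0 ≅ Z.
  H_1: rank ker ∂_1 − rank ∂_2 = (15 − 8) − 3 = 4, and the invariant factors of ∂_2 are all 1, so H_1 ≅ Z^4.
  H_2: rank ker ∂_2 − rank ∂_3 = (3 − 3) − 0 = 0, and there is no ∂_3, so H_2 ≅ 0.

As a check, the Euler characteristic is 9 − 15 + 3 = -3, which agrees with 1 − 4 + 0 = -3.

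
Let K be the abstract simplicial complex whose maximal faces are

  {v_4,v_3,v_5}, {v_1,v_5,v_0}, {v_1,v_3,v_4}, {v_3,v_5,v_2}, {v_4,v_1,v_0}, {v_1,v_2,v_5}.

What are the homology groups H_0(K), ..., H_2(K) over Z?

Order the vertices as v_0 < v_1 < v_2 < v_3 < v_4 < v_5. Listing each simplex with vertices in this order, K has dimension 2 with simplices:

  0-simplices (6): [v_0], [v_1], [v_2], [v_3], [v_4], [v_5]
  1-simplices (12): [v_0,v_1], [v_0,v_4], [v_0,v_5], [v_1,v_2], [v_1,v_3], [v_1,v_4], [v_1,v_5], [v_2,v_3], [v_2,v_5], [v_3,v_4], [v_3,v_5], [v_4,v_5]
  2-simplices (6): [v_0,v_1,v_4], [v_0,v_1,v_5], [v_1,v_2,v_5], [v_1,v_3,v_4], [v_2,v_3,v_5], [v_3,v_4,v_5]

Hence C_0 ≅ Z^6, C_1 ≅ Z^12, C_2 ≅ Z^6.

∂_1: C_1 → C_0 is given by ∂[p,q] = [q] − [p]. For instance
  ∂[v_1,v_5] = [v_5] − [v_1].
This gives a 6×12 integer matrix of rank 5; reducing to Smith normal form yields diagonal entries (1,1,1,1,1).

Boundary ∂_2: C_2 → C_1 acts by ∂[p,q,r] = [q,r] − [p,r] + [p,q]. For instance
  ∂[v_2,v_3,v_5] = [v_3,v_5] − [v_2,v_5] + [v_2,v_3],
  ∂[v_1,v_2,v_5] = [v_2,v_5] − [v_1,v_5] + [v_1,v_2].
This gives a 12×6 integer matrix of rank 6; reducing to Smith normal form yields diagonal entries (1,1,1,1,1,1).

Reading off H_k = ker ∂_k / im ∂_{k+1}:

  H_0: rank C_0 − rank ∂_1 = 6 − 5 = 1, and the invariant factors of ∂_1 are all 1, so H_0 ≅ Z.
  H_1: rank ker ∂_1 − rank ∂_2 = (12 − 5) − 6 = 1, and the invariant factors of ∂_2 are all 1, so H_1 ≅ Z.
  H_2: rank ker ∂_2 − rank ∂_3 = (6 − 6) − 0 = 0, and there is no ∂_3, so H_2 ≅ 0.

As a check, the Euler characteristic is 6 − 12 + 6 = 0, which agrees with 1 − 1 + 0 = 0.

H_0 ≅ Z,  H_1 ≅ Z,  H_2 = 0.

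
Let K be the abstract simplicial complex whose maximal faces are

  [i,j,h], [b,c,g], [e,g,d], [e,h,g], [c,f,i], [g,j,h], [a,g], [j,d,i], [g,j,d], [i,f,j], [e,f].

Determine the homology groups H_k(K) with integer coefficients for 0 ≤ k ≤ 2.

H_0 = Z,  H_1 = Z^2,  H_2 = 0.

K has 10 vertices, 20 edges, 9 triangles.
rank ∂_0 = 0, rank ∂_1 = 9 ⇒ b_0 = 10 − 0 − 9 = 1; all invariant factors of ∂_1 are 1 so no torsion. So H_0 = Z.
rank ∂_1 = 9, rank ∂_2 = 9 ⇒ b_1 = 20 − 9 − 9 = 2; all invariant factors of ∂_2 are 1 so no torsion. So H_1 = Z^2.
rank ∂_2 = 9, rank ∂_3 = 0 ⇒ b_2 = 9 − 9 − 0 = 0. So H_2 = 0.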